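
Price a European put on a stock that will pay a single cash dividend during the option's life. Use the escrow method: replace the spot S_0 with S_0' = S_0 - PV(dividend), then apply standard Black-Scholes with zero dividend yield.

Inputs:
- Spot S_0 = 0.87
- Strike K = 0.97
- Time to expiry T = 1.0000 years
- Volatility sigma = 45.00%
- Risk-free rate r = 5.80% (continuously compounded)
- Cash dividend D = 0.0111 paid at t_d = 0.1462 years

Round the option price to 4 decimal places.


Answer: Price = 0.1877

Derivation:
PV(D) = D * exp(-r * t_d) = 0.0111 * 0.99155625 = 0.01100627
S_0' = S_0 - PV(D) = 0.8700 - 0.01100627 = 0.85899373
d1 = (ln(S_0'/K) + (r + sigma^2/2)*T) / (sigma*sqrt(T)) = 0.08381232
d2 = d1 - sigma*sqrt(T) = -0.36618768
exp(-rT) = 0.94364995
N(-d1) = 0.46660282; N(-d2) = 0.64288748
P = K * exp(-rT) * N(-d2) - S_0' * N(-d1) = 0.9700 * 0.94364995 * 0.64288748 - 0.85899373 * 0.46660282 = 0.1877


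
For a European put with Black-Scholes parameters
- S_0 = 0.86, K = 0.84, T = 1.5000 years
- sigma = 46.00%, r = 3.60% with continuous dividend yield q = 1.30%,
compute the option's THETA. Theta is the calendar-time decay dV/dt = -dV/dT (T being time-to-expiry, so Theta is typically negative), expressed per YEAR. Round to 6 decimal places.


Answer: Theta = -0.046163

Derivation:
d1 = 0.3846950220; d2 = -0.1786876188
phi(d1) = 0.3704882076; exp(-qT) = 0.9806888952; exp(-rT) = 0.9474321065
Theta = -S*exp(-qT)*phi(d1)*sigma/(2*sqrt(T)) + r*K*exp(-rT)*N(-d2) - q*S*exp(-qT)*N(-d1)
N(-d1) = 0.3502316919; N(-d2) = 0.5709085043; sqrt(T) = 1.2247448714
Term 1 = -0.8600 * 0.9806888952 * 0.3704882076 * 0.4600 / (2 * 1.2247448714) = -0.0586794865
Term 2 = 0.0360 * 0.8400 * 0.9474321065 * 0.5709085043 = 0.0163567267
Term 3 = -0.0130 * 0.8600 * 0.9806888952 * 0.3502316919 = -0.0038399759
Theta = -0.0586794865 + (0.0163567267) + (-0.0038399759) = -0.046163


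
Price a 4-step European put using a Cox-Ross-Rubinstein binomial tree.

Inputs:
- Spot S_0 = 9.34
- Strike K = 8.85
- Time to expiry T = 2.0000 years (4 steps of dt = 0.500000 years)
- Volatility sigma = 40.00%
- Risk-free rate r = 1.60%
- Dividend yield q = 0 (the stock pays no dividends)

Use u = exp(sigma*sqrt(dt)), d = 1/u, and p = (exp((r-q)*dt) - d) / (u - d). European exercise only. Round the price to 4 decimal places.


Answer: Price = V(0,0) = 1.5900

Derivation:
dt = T/N = 0.500000
u = exp(sigma*sqrt(dt)) = 1.326896; d = 1/u = 0.753638
p = (exp((r-q)*dt) - d) / (u - d) = 0.443768
Discount per step: exp(-r*dt) = 0.992032
Stock lattice S(k, i) with i counting down-moves:
  k=0: S(0,0) = 9.3400
  k=1: S(1,0) = 12.3932; S(1,1) = 7.0390
  k=2: S(2,0) = 16.4445; S(2,1) = 9.3400; S(2,2) = 5.3048
  k=3: S(3,0) = 21.8202; S(3,1) = 12.3932; S(3,2) = 7.0390; S(3,3) = 3.9979
  k=4: S(4,0) = 28.9531; S(4,1) = 16.4445; S(4,2) = 9.3400; S(4,3) = 5.3048; S(4,4) = 3.0130
Terminal payoffs V(N, i) = max(K - S_T, 0):
  V(4,0) = 0.000000; V(4,1) = 0.000000; V(4,2) = 0.000000; V(4,3) = 3.545154; V(4,4) = 5.837003
Backward induction: V(k, i) = exp(-r*dt) * [p * V(k+1, i) + (1-p) * V(k+1, i+1)].
  V(3,0) = exp(-r*dt) * [p*0.000000 + (1-p)*0.000000] = 0.000000
  V(3,1) = exp(-r*dt) * [p*0.000000 + (1-p)*0.000000] = 0.000000
  V(3,2) = exp(-r*dt) * [p*0.000000 + (1-p)*3.545154] = 1.956214
  V(3,3) = exp(-r*dt) * [p*3.545154 + (1-p)*5.837003] = 4.781547
  V(2,0) = exp(-r*dt) * [p*0.000000 + (1-p)*0.000000] = 0.000000
  V(2,1) = exp(-r*dt) * [p*0.000000 + (1-p)*1.956214] = 1.079438
  V(2,2) = exp(-r*dt) * [p*1.956214 + (1-p)*4.781547] = 3.499645
  V(1,0) = exp(-r*dt) * [p*0.000000 + (1-p)*1.079438] = 0.595634
  V(1,1) = exp(-r*dt) * [p*1.079438 + (1-p)*3.499645] = 2.406306
  V(0,0) = exp(-r*dt) * [p*0.595634 + (1-p)*2.406306] = 1.590016


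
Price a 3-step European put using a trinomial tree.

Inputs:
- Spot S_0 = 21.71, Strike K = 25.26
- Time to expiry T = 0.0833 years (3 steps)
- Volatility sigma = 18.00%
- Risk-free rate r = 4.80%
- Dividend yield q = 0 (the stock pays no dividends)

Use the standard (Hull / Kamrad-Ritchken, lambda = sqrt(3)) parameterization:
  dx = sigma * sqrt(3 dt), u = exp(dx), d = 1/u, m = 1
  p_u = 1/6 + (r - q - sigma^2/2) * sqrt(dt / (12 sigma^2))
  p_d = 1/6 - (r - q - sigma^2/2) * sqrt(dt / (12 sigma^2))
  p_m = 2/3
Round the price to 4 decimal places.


dt = T/N = 0.027767; dx = sigma*sqrt(3*dt) = 0.051951
u = exp(dx) = 1.053324; d = 1/u = 0.949375
p_u = 0.175165, p_m = 0.666667, p_d = 0.158168
Discount per step: exp(-r*dt) = 0.998668
Stock lattice S(k, j) with j the centered position index:
  k=0: S(0,+0) = 21.7100
  k=1: S(1,-1) = 20.6109; S(1,+0) = 21.7100; S(1,+1) = 22.8677
  k=2: S(2,-2) = 19.5675; S(2,-1) = 20.6109; S(2,+0) = 21.7100; S(2,+1) = 22.8677; S(2,+2) = 24.0871
  k=3: S(3,-3) = 18.5769; S(3,-2) = 19.5675; S(3,-1) = 20.6109; S(3,+0) = 21.7100; S(3,+1) = 22.8677; S(3,+2) = 24.0871; S(3,+3) = 25.3715
Terminal payoffs V(N, j) = max(K - S_T, 0):
  V(3,-3) = 6.683087; V(3,-2) = 5.692486; V(3,-1) = 4.649063; V(3,+0) = 3.550000; V(3,+1) = 2.392330; V(3,+2) = 1.172928; V(3,+3) = 0.000000
Backward induction: V(k, j) = exp(-r*dt) * [p_u * V(k+1, j+1) + p_m * V(k+1, j) + p_d * V(k+1, j-1)]
  V(2,-2) = exp(-r*dt) * [p_u*4.649063 + p_m*5.692486 + p_d*6.683087] = 5.658850
  V(2,-1) = exp(-r*dt) * [p_u*3.550000 + p_m*4.649063 + p_d*5.692486] = 4.615427
  V(2,+0) = exp(-r*dt) * [p_u*2.392330 + p_m*3.550000 + p_d*4.649063] = 3.516364
  V(2,+1) = exp(-r*dt) * [p_u*1.172928 + p_m*2.392330 + p_d*3.550000] = 2.358695
  V(2,+2) = exp(-r*dt) * [p_u*0.000000 + p_m*1.172928 + p_d*2.392330] = 1.158798
  V(1,-1) = exp(-r*dt) * [p_u*3.516364 + p_m*4.615427 + p_d*5.658850] = 4.581836
  V(1,+0) = exp(-r*dt) * [p_u*2.358695 + p_m*3.516364 + p_d*4.615427] = 3.482774
  V(1,+1) = exp(-r*dt) * [p_u*1.158798 + p_m*2.358695 + p_d*3.516364] = 2.328517
  V(0,+0) = exp(-r*dt) * [p_u*2.328517 + p_m*3.482774 + p_d*4.581836] = 3.449824

Answer: Price = V(0,0) = 3.4498


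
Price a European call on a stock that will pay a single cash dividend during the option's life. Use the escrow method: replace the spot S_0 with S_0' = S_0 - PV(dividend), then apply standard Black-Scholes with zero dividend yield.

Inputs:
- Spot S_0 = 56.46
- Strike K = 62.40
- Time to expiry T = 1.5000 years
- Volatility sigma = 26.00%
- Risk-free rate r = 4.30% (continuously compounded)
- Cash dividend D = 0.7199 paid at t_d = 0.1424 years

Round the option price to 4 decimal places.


Answer: Price = 5.9295

Derivation:
PV(D) = D * exp(-r * t_d) = 0.7199 * 0.99389551 = 0.71550538
S_0' = S_0 - PV(D) = 56.4600 - 0.71550538 = 55.74449462
d1 = (ln(S_0'/K) + (r + sigma^2/2)*T) / (sigma*sqrt(T)) = 0.00757891
d2 = d1 - sigma*sqrt(T) = -0.31085476
exp(-rT) = 0.93753611
N(d1) = 0.50302352; N(d2) = 0.37795552
C = S_0' * N(d1) - K * exp(-rT) * N(d2) = 55.74449462 * 0.50302352 - 62.4000 * 0.93753611 * 0.37795552 = 5.9295


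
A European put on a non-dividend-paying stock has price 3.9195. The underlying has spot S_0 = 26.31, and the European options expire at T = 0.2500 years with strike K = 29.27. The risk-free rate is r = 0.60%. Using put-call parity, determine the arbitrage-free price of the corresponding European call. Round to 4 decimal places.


Put-call parity: C - P = S_0 * exp(-qT) - K * exp(-rT).
S_0 * exp(-qT) = 26.3100 * 1.00000000 = 26.31000000
K * exp(-rT) = 29.2700 * 0.99850112 = 29.22612791
C = P + S*exp(-qT) - K*exp(-rT)
C = 3.9195 + 26.31000000 - 29.22612791 = 1.0034

Answer: Call price = 1.0034


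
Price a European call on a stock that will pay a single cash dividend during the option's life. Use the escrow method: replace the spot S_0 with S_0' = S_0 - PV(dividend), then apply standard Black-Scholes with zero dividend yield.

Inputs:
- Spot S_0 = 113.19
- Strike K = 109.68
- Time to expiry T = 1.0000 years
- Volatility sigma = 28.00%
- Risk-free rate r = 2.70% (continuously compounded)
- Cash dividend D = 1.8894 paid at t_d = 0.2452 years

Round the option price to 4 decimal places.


Answer: Price = 14.5514

Derivation:
PV(D) = D * exp(-r * t_d) = 1.8894 * 0.99340147 = 1.87693273
S_0' = S_0 - PV(D) = 113.1900 - 1.87693273 = 111.31306727
d1 = (ln(S_0'/K) + (r + sigma^2/2)*T) / (sigma*sqrt(T)) = 0.28921294
d2 = d1 - sigma*sqrt(T) = 0.00921294
exp(-rT) = 0.97336124
N(d1) = 0.61379078; N(d2) = 0.50367538
C = S_0' * N(d1) - K * exp(-rT) * N(d2) = 111.31306727 * 0.61379078 - 109.6800 * 0.97336124 * 0.50367538 = 14.5514


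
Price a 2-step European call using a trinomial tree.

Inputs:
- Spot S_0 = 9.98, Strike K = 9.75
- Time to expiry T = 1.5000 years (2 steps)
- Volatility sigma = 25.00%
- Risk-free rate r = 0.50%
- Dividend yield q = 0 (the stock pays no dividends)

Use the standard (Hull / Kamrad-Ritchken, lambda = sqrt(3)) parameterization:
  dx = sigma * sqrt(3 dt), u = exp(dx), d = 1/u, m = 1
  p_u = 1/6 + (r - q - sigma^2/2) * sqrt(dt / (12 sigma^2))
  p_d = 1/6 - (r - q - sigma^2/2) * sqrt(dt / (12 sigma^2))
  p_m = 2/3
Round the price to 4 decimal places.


dt = T/N = 0.750000; dx = sigma*sqrt(3*dt) = 0.375000
u = exp(dx) = 1.454991; d = 1/u = 0.687289
p_u = 0.140417, p_m = 0.666667, p_d = 0.192917
Discount per step: exp(-r*dt) = 0.996257
Stock lattice S(k, j) with j the centered position index:
  k=0: S(0,+0) = 9.9800
  k=1: S(1,-1) = 6.8591; S(1,+0) = 9.9800; S(1,+1) = 14.5208
  k=2: S(2,-2) = 4.7142; S(2,-1) = 6.8591; S(2,+0) = 9.9800; S(2,+1) = 14.5208; S(2,+2) = 21.1277
Terminal payoffs V(N, j) = max(S_T - K, 0):
  V(2,-2) = 0.000000; V(2,-1) = 0.000000; V(2,+0) = 0.230000; V(2,+1) = 4.770814; V(2,+2) = 11.377660
Backward induction: V(k, j) = exp(-r*dt) * [p_u * V(k+1, j+1) + p_m * V(k+1, j) + p_d * V(k+1, j-1)]
  V(1,-1) = exp(-r*dt) * [p_u*0.230000 + p_m*0.000000 + p_d*0.000000] = 0.032175
  V(1,+0) = exp(-r*dt) * [p_u*4.770814 + p_m*0.230000 + p_d*0.000000] = 0.820154
  V(1,+1) = exp(-r*dt) * [p_u*11.377660 + p_m*4.770814 + p_d*0.230000] = 4.804476
  V(0,+0) = exp(-r*dt) * [p_u*4.804476 + p_m*0.820154 + p_d*0.032175] = 1.223010

Answer: Price = V(0,0) = 1.2230


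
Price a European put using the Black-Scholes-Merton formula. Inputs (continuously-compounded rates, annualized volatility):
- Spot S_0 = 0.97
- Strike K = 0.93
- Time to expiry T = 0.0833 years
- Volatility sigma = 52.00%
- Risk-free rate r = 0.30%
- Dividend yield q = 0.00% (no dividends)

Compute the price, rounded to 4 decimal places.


d1 = (ln(S/K) + (r - q + 0.5*sigma^2) * T) / (sigma * sqrt(T)) = 0.35729726
d2 = d1 - sigma * sqrt(T) = 0.20721621
exp(-rT) = 0.99975013; exp(-qT) = 1.00000000
P = K * exp(-rT) * N(-d2) - S_0 * exp(-qT) * N(-d1)
N(-d1) = 0.36043464; N(-d2) = 0.41792050
P = 0.9300 * 0.99975013 * 0.41792050 - 0.9700 * 1.00000000 * 0.36043464 = 0.0389

Answer: Price = 0.0389


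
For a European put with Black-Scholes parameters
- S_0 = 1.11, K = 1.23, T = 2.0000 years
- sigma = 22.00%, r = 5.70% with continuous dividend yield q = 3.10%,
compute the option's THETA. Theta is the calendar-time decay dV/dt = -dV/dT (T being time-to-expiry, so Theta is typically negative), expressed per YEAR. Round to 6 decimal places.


d1 = -0.0072451256; d2 = -0.3183721093
phi(d1) = 0.3989318099; exp(-qT) = 0.9398828868; exp(-rT) = 0.8922579559
Theta = -S*exp(-qT)*phi(d1)*sigma/(2*sqrt(T)) + r*K*exp(-rT)*N(-d2) - q*S*exp(-qT)*N(-d1)
N(-d1) = 0.5028903616; N(-d2) = 0.6248986540; sqrt(T) = 1.4142135624
Term 1 = -1.1100 * 0.9398828868 * 0.3989318099 * 0.2200 / (2 * 1.4142135624) = -0.0323722642
Term 2 = 0.0570 * 1.2300 * 0.8922579559 * 0.6248986540 = 0.0390912885
Term 3 = -0.0310 * 1.1100 * 0.9398828868 * 0.5028903616 = -0.0162641633
Theta = -0.0323722642 + (0.0390912885) + (-0.0162641633) = -0.009545

Answer: Theta = -0.009545


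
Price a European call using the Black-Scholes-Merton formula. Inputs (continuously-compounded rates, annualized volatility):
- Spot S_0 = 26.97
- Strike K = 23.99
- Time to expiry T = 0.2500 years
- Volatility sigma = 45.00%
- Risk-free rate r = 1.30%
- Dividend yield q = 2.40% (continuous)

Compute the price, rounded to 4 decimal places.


d1 = (ln(S/K) + (r - q + 0.5*sigma^2) * T) / (sigma * sqrt(T)) = 0.62066916
d2 = d1 - sigma * sqrt(T) = 0.39566916
exp(-rT) = 0.99675528; exp(-qT) = 0.99401796
C = S_0 * exp(-qT) * N(d1) - K * exp(-rT) * N(d2)
N(d1) = 0.73259134; N(d2) = 0.65382544
C = 26.9700 * 0.99401796 * 0.73259134 - 23.9900 * 0.99675528 * 0.65382544 = 4.0054

Answer: Price = 4.0054


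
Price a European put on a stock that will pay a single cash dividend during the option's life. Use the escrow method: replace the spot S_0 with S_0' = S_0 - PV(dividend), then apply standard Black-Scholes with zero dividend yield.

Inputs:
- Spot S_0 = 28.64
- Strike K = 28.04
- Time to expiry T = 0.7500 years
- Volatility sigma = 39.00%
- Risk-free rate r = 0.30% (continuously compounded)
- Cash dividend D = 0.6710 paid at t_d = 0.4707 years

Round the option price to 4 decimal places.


Answer: Price = 3.7549

Derivation:
PV(D) = D * exp(-r * t_d) = 0.6710 * 0.99858890 = 0.67005315
S_0' = S_0 - PV(D) = 28.6400 - 0.67005315 = 27.96994685
d1 = (ln(S_0'/K) + (r + sigma^2/2)*T) / (sigma*sqrt(T)) = 0.16813045
d2 = d1 - sigma*sqrt(T) = -0.16961945
exp(-rT) = 0.99775253
N(-d1) = 0.43324033; N(-d2) = 0.56734529
P = K * exp(-rT) * N(-d2) - S_0' * N(-d1) = 28.0400 * 0.99775253 * 0.56734529 - 27.96994685 * 0.43324033 = 3.7549


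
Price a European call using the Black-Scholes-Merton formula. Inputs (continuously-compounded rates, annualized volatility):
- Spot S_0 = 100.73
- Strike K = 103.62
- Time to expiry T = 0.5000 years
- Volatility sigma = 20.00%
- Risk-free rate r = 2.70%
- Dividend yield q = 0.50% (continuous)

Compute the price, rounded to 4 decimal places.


d1 = (ln(S/K) + (r - q + 0.5*sigma^2) * T) / (sigma * sqrt(T)) = -0.05152469
d2 = d1 - sigma * sqrt(T) = -0.19294605
exp(-rT) = 0.98659072; exp(-qT) = 0.99750312
C = S_0 * exp(-qT) * N(d1) - K * exp(-rT) * N(d2)
N(d1) = 0.47945371; N(d2) = 0.42350061
C = 100.7300 * 0.99750312 * 0.47945371 - 103.6200 * 0.98659072 * 0.42350061 = 4.8801

Answer: Price = 4.8801


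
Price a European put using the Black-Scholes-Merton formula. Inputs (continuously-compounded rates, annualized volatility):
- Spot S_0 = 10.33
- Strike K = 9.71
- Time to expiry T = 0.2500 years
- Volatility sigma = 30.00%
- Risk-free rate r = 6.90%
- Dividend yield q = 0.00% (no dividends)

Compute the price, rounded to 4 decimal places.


d1 = (ln(S/K) + (r - q + 0.5*sigma^2) * T) / (sigma * sqrt(T)) = 0.60264001
d2 = d1 - sigma * sqrt(T) = 0.45264001
exp(-rT) = 0.98289793; exp(-qT) = 1.00000000
P = K * exp(-rT) * N(-d2) - S_0 * exp(-qT) * N(-d1)
N(-d1) = 0.27337410; N(-d2) = 0.32540399
P = 9.7100 * 0.98289793 * 0.32540399 - 10.3300 * 1.00000000 * 0.27337410 = 0.2817

Answer: Price = 0.2817


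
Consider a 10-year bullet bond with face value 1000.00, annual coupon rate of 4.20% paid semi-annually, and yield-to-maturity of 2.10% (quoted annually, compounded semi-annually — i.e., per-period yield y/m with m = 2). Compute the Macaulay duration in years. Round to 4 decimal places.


Answer: Macaulay duration = 8.4380 years

Derivation:
Coupon per period c = face * coupon_rate / m = 21.000000
Periods per year m = 2; per-period yield y/m = 0.010500
Number of cashflows N = 20
Cashflows (t years, CF_t, discount factor 1/(1+y/m)^(m*t), PV):
  t = 0.5000: CF_t = 21.000000, DF = 0.989609, PV = 20.781791
  t = 1.0000: CF_t = 21.000000, DF = 0.979326, PV = 20.565850
  t = 1.5000: CF_t = 21.000000, DF = 0.969150, PV = 20.352152
  t = 2.0000: CF_t = 21.000000, DF = 0.959080, PV = 20.140675
  t = 2.5000: CF_t = 21.000000, DF = 0.949114, PV = 19.931395
  t = 3.0000: CF_t = 21.000000, DF = 0.939252, PV = 19.724290
  t = 3.5000: CF_t = 21.000000, DF = 0.929492, PV = 19.519337
  t = 4.0000: CF_t = 21.000000, DF = 0.919834, PV = 19.316514
  t = 4.5000: CF_t = 21.000000, DF = 0.910276, PV = 19.115798
  t = 5.0000: CF_t = 21.000000, DF = 0.900818, PV = 18.917168
  t = 5.5000: CF_t = 21.000000, DF = 0.891457, PV = 18.720601
  t = 6.0000: CF_t = 21.000000, DF = 0.882194, PV = 18.526078
  t = 6.5000: CF_t = 21.000000, DF = 0.873027, PV = 18.333575
  t = 7.0000: CF_t = 21.000000, DF = 0.863956, PV = 18.143073
  t = 7.5000: CF_t = 21.000000, DF = 0.854979, PV = 17.954550
  t = 8.0000: CF_t = 21.000000, DF = 0.846095, PV = 17.767986
  t = 8.5000: CF_t = 21.000000, DF = 0.837303, PV = 17.583361
  t = 9.0000: CF_t = 21.000000, DF = 0.828603, PV = 17.400654
  t = 9.5000: CF_t = 21.000000, DF = 0.819993, PV = 17.219846
  t = 10.0000: CF_t = 1021.000000, DF = 0.811472, PV = 828.513110
Price P = sum_t PV_t = 1188.527806
Macaulay numerator sum_t t * PV_t:
  t * PV_t at t = 0.5000: 10.390896
  t * PV_t at t = 1.0000: 20.565850
  t * PV_t at t = 1.5000: 30.528228
  t * PV_t at t = 2.0000: 40.281350
  t * PV_t at t = 2.5000: 49.828489
  t * PV_t at t = 3.0000: 59.172871
  t * PV_t at t = 3.5000: 68.317681
  t * PV_t at t = 4.0000: 77.266056
  t * PV_t at t = 4.5000: 86.021091
  t * PV_t at t = 5.0000: 94.585839
  t * PV_t at t = 5.5000: 102.963308
  t * PV_t at t = 6.0000: 111.156466
  t * PV_t at t = 6.5000: 119.168238
  t * PV_t at t = 7.0000: 127.001510
  t * PV_t at t = 7.5000: 134.659126
  t * PV_t at t = 8.0000: 142.143890
  t * PV_t at t = 8.5000: 149.458568
  t * PV_t at t = 9.0000: 156.605887
  t * PV_t at t = 9.5000: 163.588534
  t * PV_t at t = 10.0000: 8285.131103
Macaulay duration D = (sum_t t * PV_t) / P = 10028.834981 / 1188.527806 = 8.438031


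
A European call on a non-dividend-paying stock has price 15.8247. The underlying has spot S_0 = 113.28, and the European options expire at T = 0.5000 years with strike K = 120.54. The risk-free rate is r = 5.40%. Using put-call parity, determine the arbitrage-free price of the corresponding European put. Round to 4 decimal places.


Answer: Put price = 19.8737

Derivation:
Put-call parity: C - P = S_0 * exp(-qT) - K * exp(-rT).
S_0 * exp(-qT) = 113.2800 * 1.00000000 = 113.28000000
K * exp(-rT) = 120.5400 * 0.97336124 = 117.32896405
P = C - S*exp(-qT) + K*exp(-rT)
P = 15.8247 - 113.28000000 + 117.32896405 = 19.8737


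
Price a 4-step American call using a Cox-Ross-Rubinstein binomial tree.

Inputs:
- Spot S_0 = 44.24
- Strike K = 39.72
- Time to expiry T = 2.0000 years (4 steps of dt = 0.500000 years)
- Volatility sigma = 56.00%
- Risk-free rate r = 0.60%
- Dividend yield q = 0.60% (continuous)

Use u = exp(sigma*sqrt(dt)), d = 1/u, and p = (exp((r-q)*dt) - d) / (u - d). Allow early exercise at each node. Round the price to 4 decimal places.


dt = T/N = 0.500000
u = exp(sigma*sqrt(dt)) = 1.485839; d = 1/u = 0.673020
p = (exp((r-q)*dt) - d) / (u - d) = 0.402279
Discount per step: exp(-r*dt) = 0.997004
Stock lattice S(k, i) with i counting down-moves:
  k=0: S(0,0) = 44.2400
  k=1: S(1,0) = 65.7335; S(1,1) = 29.7744
  k=2: S(2,0) = 97.6695; S(2,1) = 44.2400; S(2,2) = 20.0388
  k=3: S(3,0) = 145.1211; S(3,1) = 65.7335; S(3,2) = 29.7744; S(3,3) = 13.4865
  k=4: S(4,0) = 215.6267; S(4,1) = 97.6695; S(4,2) = 44.2400; S(4,3) = 20.0388; S(4,4) = 9.0767
Terminal payoffs V(N, i) = max(S_T - K, 0):
  V(4,0) = 175.906673; V(4,1) = 57.949463; V(4,2) = 4.520000; V(4,3) = 0.000000; V(4,4) = 0.000000
Backward induction: V(k, i) = exp(-r*dt) * [p * V(k+1, i) + (1-p) * V(k+1, i+1)]; then take max(V_cont, immediate exercise) for American.
  V(3,0) = exp(-r*dt) * [p*175.906673 + (1-p)*57.949463] = 105.085397; exercise = 105.401127; V(3,0) = max -> 105.401127
  V(3,1) = exp(-r*dt) * [p*57.949463 + (1-p)*4.520000] = 25.935607; exercise = 26.013531; V(3,1) = max -> 26.013531
  V(3,2) = exp(-r*dt) * [p*4.520000 + (1-p)*0.000000] = 1.812853; exercise = 0.000000; V(3,2) = max -> 1.812853
  V(3,3) = exp(-r*dt) * [p*0.000000 + (1-p)*0.000000] = 0.000000; exercise = 0.000000; V(3,3) = max -> 0.000000
  V(2,0) = exp(-r*dt) * [p*105.401127 + (1-p)*26.013531] = 57.775875; exercise = 57.949463; V(2,0) = max -> 57.949463
  V(2,1) = exp(-r*dt) * [p*26.013531 + (1-p)*1.812853] = 11.513675; exercise = 4.520000; V(2,1) = max -> 11.513675
  V(2,2) = exp(-r*dt) * [p*1.812853 + (1-p)*0.000000] = 0.727087; exercise = 0.000000; V(2,2) = max -> 0.727087
  V(1,0) = exp(-r*dt) * [p*57.949463 + (1-p)*11.513675] = 30.103354; exercise = 26.013531; V(1,0) = max -> 30.103354
  V(1,1) = exp(-r*dt) * [p*11.513675 + (1-p)*0.727087] = 5.051125; exercise = 0.000000; V(1,1) = max -> 5.051125
  V(0,0) = exp(-r*dt) * [p*30.103354 + (1-p)*5.051125] = 15.083782; exercise = 4.520000; V(0,0) = max -> 15.083782

Answer: Price = V(0,0) = 15.0838


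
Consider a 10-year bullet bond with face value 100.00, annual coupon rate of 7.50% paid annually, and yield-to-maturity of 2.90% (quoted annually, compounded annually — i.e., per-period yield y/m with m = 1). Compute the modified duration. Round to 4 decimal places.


Coupon per period c = face * coupon_rate / m = 7.500000
Periods per year m = 1; per-period yield y/m = 0.029000
Number of cashflows N = 10
Cashflows (t years, CF_t, discount factor 1/(1+y/m)^(m*t), PV):
  t = 1.0000: CF_t = 7.500000, DF = 0.971817, PV = 7.288630
  t = 2.0000: CF_t = 7.500000, DF = 0.944429, PV = 7.083216
  t = 3.0000: CF_t = 7.500000, DF = 0.917812, PV = 6.883592
  t = 4.0000: CF_t = 7.500000, DF = 0.891946, PV = 6.689594
  t = 5.0000: CF_t = 7.500000, DF = 0.866808, PV = 6.501063
  t = 6.0000: CF_t = 7.500000, DF = 0.842379, PV = 6.317846
  t = 7.0000: CF_t = 7.500000, DF = 0.818639, PV = 6.139792
  t = 8.0000: CF_t = 7.500000, DF = 0.795567, PV = 5.966756
  t = 9.0000: CF_t = 7.500000, DF = 0.773146, PV = 5.798597
  t = 10.0000: CF_t = 107.500000, DF = 0.751357, PV = 80.770862
Price P = sum_t PV_t = 139.439947
First compute Macaulay numerator sum_t t * PV_t:
  t * PV_t at t = 1.0000: 7.288630
  t * PV_t at t = 2.0000: 14.166433
  t * PV_t at t = 3.0000: 20.650777
  t * PV_t at t = 4.0000: 26.758376
  t * PV_t at t = 5.0000: 32.505316
  t * PV_t at t = 6.0000: 37.907074
  t * PV_t at t = 7.0000: 42.978542
  t * PV_t at t = 8.0000: 47.734047
  t * PV_t at t = 9.0000: 52.187369
  t * PV_t at t = 10.0000: 807.708618
Macaulay duration D = 1089.885181 / 139.439947 = 7.816162
Modified duration = D / (1 + y/m) = 7.816162 / (1 + 0.029000) = 7.595881

Answer: Modified duration = 7.5959


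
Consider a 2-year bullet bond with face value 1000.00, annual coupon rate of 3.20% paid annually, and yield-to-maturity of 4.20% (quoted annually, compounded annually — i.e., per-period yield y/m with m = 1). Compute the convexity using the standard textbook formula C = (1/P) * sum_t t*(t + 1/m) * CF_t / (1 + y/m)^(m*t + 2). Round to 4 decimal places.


Answer: Convexity = 5.4108

Derivation:
Coupon per period c = face * coupon_rate / m = 32.000000
Periods per year m = 1; per-period yield y/m = 0.042000
Number of cashflows N = 2
Cashflows (t years, CF_t, discount factor 1/(1+y/m)^(m*t), PV):
  t = 1.0000: CF_t = 32.000000, DF = 0.959693, PV = 30.710173
  t = 2.0000: CF_t = 1032.000000, DF = 0.921010, PV = 950.482794
Price P = sum_t PV_t = 981.192966
Convexity numerator sum_t t*(t + 1/m) * CF_t / (1+y/m)^(m*t + 2):
  t = 1.0000: term = 56.568781
  t = 2.0000: term = 5252.427564
Convexity = (1/P) * sum = 5308.996345 / 981.192966 = 5.410757


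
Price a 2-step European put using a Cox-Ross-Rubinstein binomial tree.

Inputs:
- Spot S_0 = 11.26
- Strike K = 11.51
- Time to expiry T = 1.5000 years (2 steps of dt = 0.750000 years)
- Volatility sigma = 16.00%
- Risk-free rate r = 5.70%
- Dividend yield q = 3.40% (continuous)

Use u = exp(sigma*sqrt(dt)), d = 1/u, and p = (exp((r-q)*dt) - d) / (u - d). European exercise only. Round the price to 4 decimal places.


Answer: Price = V(0,0) = 0.7229

Derivation:
dt = T/N = 0.750000
u = exp(sigma*sqrt(dt)) = 1.148623; d = 1/u = 0.870607
p = (exp((r-q)*dt) - d) / (u - d) = 0.527999
Discount per step: exp(-r*dt) = 0.958151
Stock lattice S(k, i) with i counting down-moves:
  k=0: S(0,0) = 11.2600
  k=1: S(1,0) = 12.9335; S(1,1) = 9.8030
  k=2: S(2,0) = 14.8557; S(2,1) = 11.2600; S(2,2) = 8.5346
Terminal payoffs V(N, i) = max(K - S_T, 0):
  V(2,0) = 0.000000; V(2,1) = 0.250000; V(2,2) = 2.975400
Backward induction: V(k, i) = exp(-r*dt) * [p * V(k+1, i) + (1-p) * V(k+1, i+1)].
  V(1,0) = exp(-r*dt) * [p*0.000000 + (1-p)*0.250000] = 0.113062
  V(1,1) = exp(-r*dt) * [p*0.250000 + (1-p)*2.975400] = 1.472094
  V(0,0) = exp(-r*dt) * [p*0.113062 + (1-p)*1.472094] = 0.722950


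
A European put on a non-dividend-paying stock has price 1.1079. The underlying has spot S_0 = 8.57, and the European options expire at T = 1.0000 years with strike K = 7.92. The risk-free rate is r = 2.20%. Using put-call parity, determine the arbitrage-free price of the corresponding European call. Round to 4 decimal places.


Put-call parity: C - P = S_0 * exp(-qT) - K * exp(-rT).
S_0 * exp(-qT) = 8.5700 * 1.00000000 = 8.57000000
K * exp(-rT) = 7.9200 * 0.97824024 = 7.74766266
C = P + S*exp(-qT) - K*exp(-rT)
C = 1.1079 + 8.57000000 - 7.74766266 = 1.9302

Answer: Call price = 1.9302


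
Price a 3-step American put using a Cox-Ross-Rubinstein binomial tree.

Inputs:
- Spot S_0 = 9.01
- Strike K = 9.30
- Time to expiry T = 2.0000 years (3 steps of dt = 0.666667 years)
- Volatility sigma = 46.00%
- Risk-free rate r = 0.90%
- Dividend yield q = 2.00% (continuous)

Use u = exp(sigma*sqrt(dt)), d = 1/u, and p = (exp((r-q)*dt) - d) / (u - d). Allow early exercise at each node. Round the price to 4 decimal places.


dt = T/N = 0.666667
u = exp(sigma*sqrt(dt)) = 1.455848; d = 1/u = 0.686885
p = (exp((r-q)*dt) - d) / (u - d) = 0.397690
Discount per step: exp(-r*dt) = 0.994018
Stock lattice S(k, i) with i counting down-moves:
  k=0: S(0,0) = 9.0100
  k=1: S(1,0) = 13.1172; S(1,1) = 6.1888
  k=2: S(2,0) = 19.0966; S(2,1) = 9.0100; S(2,2) = 4.2510
  k=3: S(3,0) = 27.8018; S(3,1) = 13.1172; S(3,2) = 6.1888; S(3,3) = 2.9200
Terminal payoffs V(N, i) = max(K - S_T, 0):
  V(3,0) = 0.000000; V(3,1) = 0.000000; V(3,2) = 3.111166; V(3,3) = 6.380040
Backward induction: V(k, i) = exp(-r*dt) * [p * V(k+1, i) + (1-p) * V(k+1, i+1)]; then take max(V_cont, immediate exercise) for American.
  V(2,0) = exp(-r*dt) * [p*0.000000 + (1-p)*0.000000] = 0.000000; exercise = 0.000000; V(2,0) = max -> 0.000000
  V(2,1) = exp(-r*dt) * [p*0.000000 + (1-p)*3.111166] = 1.862678; exercise = 0.290000; V(2,1) = max -> 1.862678
  V(2,2) = exp(-r*dt) * [p*3.111166 + (1-p)*6.380040] = 5.049654; exercise = 5.048983; V(2,2) = max -> 5.049654
  V(1,0) = exp(-r*dt) * [p*0.000000 + (1-p)*1.862678] = 1.115199; exercise = 0.000000; V(1,0) = max -> 1.115199
  V(1,1) = exp(-r*dt) * [p*1.862678 + (1-p)*5.049654] = 3.759602; exercise = 3.111166; V(1,1) = max -> 3.759602
  V(0,0) = exp(-r*dt) * [p*1.115199 + (1-p)*3.759602] = 2.691751; exercise = 0.290000; V(0,0) = max -> 2.691751

Answer: Price = V(0,0) = 2.6918


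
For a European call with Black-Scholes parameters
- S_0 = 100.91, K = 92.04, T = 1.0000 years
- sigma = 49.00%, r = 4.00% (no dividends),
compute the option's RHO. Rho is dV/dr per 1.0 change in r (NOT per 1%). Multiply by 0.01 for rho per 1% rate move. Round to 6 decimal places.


Answer: Rho = 45.076233

Derivation:
d1 = 0.5143995210; d2 = 0.0243995210
phi(d1) = 0.3495034078; exp(-qT) = 1.0000000000; exp(-rT) = 0.9607894392
N(d2) = 0.5097330348
Rho = K*T*exp(-rT)*N(d2) = 92.0400 * 1.0000 * 0.9607894392 * 0.5097330348 = 45.076233


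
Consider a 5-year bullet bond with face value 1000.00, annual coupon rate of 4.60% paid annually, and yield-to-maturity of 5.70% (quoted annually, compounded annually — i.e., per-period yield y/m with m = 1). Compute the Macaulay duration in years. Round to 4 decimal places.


Coupon per period c = face * coupon_rate / m = 46.000000
Periods per year m = 1; per-period yield y/m = 0.057000
Number of cashflows N = 5
Cashflows (t years, CF_t, discount factor 1/(1+y/m)^(m*t), PV):
  t = 1.0000: CF_t = 46.000000, DF = 0.946074, PV = 43.519395
  t = 2.0000: CF_t = 46.000000, DF = 0.895056, PV = 41.172559
  t = 3.0000: CF_t = 46.000000, DF = 0.846789, PV = 38.952279
  t = 4.0000: CF_t = 46.000000, DF = 0.801125, PV = 36.851730
  t = 5.0000: CF_t = 1046.000000, DF = 0.757923, PV = 792.787416
Price P = sum_t PV_t = 953.283378
Macaulay numerator sum_t t * PV_t:
  t * PV_t at t = 1.0000: 43.519395
  t * PV_t at t = 2.0000: 82.345117
  t * PV_t at t = 3.0000: 116.856836
  t * PV_t at t = 4.0000: 147.406921
  t * PV_t at t = 5.0000: 3963.937081
Macaulay duration D = (sum_t t * PV_t) / P = 4354.065349 / 953.283378 = 4.567441

Answer: Macaulay duration = 4.5674 years


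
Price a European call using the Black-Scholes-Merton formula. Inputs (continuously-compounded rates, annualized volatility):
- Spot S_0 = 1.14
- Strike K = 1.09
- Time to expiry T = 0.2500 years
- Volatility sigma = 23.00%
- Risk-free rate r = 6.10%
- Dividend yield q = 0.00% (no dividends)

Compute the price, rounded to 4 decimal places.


d1 = (ln(S/K) + (r - q + 0.5*sigma^2) * T) / (sigma * sqrt(T)) = 0.58011362
d2 = d1 - sigma * sqrt(T) = 0.46511362
exp(-rT) = 0.98486569; exp(-qT) = 1.00000000
C = S_0 * exp(-qT) * N(d1) - K * exp(-rT) * N(d2)
N(d1) = 0.71908100; N(d2) = 0.67907495
C = 1.1400 * 1.00000000 * 0.71908100 - 1.0900 * 0.98486569 * 0.67907495 = 0.0908

Answer: Price = 0.0908


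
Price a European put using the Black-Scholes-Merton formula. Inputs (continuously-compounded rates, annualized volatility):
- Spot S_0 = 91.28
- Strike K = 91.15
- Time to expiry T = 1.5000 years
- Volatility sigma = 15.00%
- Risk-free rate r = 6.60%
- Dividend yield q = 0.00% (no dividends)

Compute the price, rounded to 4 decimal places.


Answer: Price = 2.9245

Derivation:
d1 = (ln(S/K) + (r - q + 0.5*sigma^2) * T) / (sigma * sqrt(T)) = 0.63850144
d2 = d1 - sigma * sqrt(T) = 0.45478971
exp(-rT) = 0.90574271; exp(-qT) = 1.00000000
P = K * exp(-rT) * N(-d2) - S_0 * exp(-qT) * N(-d1)
N(-d1) = 0.26157366; N(-d2) = 0.32463027
P = 91.1500 * 0.90574271 * 0.32463027 - 91.2800 * 1.00000000 * 0.26157366 = 2.9245


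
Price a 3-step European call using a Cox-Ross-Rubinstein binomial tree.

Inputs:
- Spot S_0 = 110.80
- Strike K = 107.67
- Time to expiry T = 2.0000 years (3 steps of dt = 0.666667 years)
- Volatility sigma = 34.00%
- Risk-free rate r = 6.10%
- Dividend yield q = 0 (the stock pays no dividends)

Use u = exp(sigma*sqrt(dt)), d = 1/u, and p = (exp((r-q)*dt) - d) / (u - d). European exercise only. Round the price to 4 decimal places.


Answer: Price = V(0,0) = 29.6883

Derivation:
dt = T/N = 0.666667
u = exp(sigma*sqrt(dt)) = 1.319970; d = 1/u = 0.757593
p = (exp((r-q)*dt) - d) / (u - d) = 0.504843
Discount per step: exp(-r*dt) = 0.960149
Stock lattice S(k, i) with i counting down-moves:
  k=0: S(0,0) = 110.8000
  k=1: S(1,0) = 146.2527; S(1,1) = 83.9413
  k=2: S(2,0) = 193.0491; S(2,1) = 110.8000; S(2,2) = 63.5934
  k=3: S(3,0) = 254.8189; S(3,1) = 146.2527; S(3,2) = 83.9413; S(3,3) = 48.1779
Terminal payoffs V(N, i) = max(S_T - K, 0):
  V(3,0) = 147.148948; V(3,1) = 38.582651; V(3,2) = 0.000000; V(3,3) = 0.000000
Backward induction: V(k, i) = exp(-r*dt) * [p * V(k+1, i) + (1-p) * V(k+1, i+1)].
  V(2,0) = exp(-r*dt) * [p*147.148948 + (1-p)*38.582651] = 89.669822
  V(2,1) = exp(-r*dt) * [p*38.582651 + (1-p)*0.000000] = 18.701949
  V(2,2) = exp(-r*dt) * [p*0.000000 + (1-p)*0.000000] = 0.000000
  V(1,0) = exp(-r*dt) * [p*89.669822 + (1-p)*18.701949] = 52.356513
  V(1,1) = exp(-r*dt) * [p*18.701949 + (1-p)*0.000000] = 9.065289
  V(0,0) = exp(-r*dt) * [p*52.356513 + (1-p)*9.065289] = 29.688338


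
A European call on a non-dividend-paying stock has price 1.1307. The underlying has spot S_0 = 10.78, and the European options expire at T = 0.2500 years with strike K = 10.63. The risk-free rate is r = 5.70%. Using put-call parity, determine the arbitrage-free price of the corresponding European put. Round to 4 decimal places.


Put-call parity: C - P = S_0 * exp(-qT) - K * exp(-rT).
S_0 * exp(-qT) = 10.7800 * 1.00000000 = 10.78000000
K * exp(-rT) = 10.6300 * 0.98585105 = 10.47959667
P = C - S*exp(-qT) + K*exp(-rT)
P = 1.1307 - 10.78000000 + 10.47959667 = 0.8303

Answer: Put price = 0.8303


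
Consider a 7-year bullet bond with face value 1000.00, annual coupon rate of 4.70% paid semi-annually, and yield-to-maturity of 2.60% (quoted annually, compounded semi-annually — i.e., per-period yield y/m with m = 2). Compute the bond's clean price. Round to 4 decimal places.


Coupon per period c = face * coupon_rate / m = 23.500000
Periods per year m = 2; per-period yield y/m = 0.013000
Number of cashflows N = 14
Cashflows (t years, CF_t, discount factor 1/(1+y/m)^(m*t), PV):
  t = 0.5000: CF_t = 23.500000, DF = 0.987167, PV = 23.198421
  t = 1.0000: CF_t = 23.500000, DF = 0.974498, PV = 22.900711
  t = 1.5000: CF_t = 23.500000, DF = 0.961992, PV = 22.606823
  t = 2.0000: CF_t = 23.500000, DF = 0.949647, PV = 22.316705
  t = 2.5000: CF_t = 23.500000, DF = 0.937460, PV = 22.030311
  t = 3.0000: CF_t = 23.500000, DF = 0.925429, PV = 21.747593
  t = 3.5000: CF_t = 23.500000, DF = 0.913553, PV = 21.468502
  t = 4.0000: CF_t = 23.500000, DF = 0.901829, PV = 21.192993
  t = 4.5000: CF_t = 23.500000, DF = 0.890256, PV = 20.921020
  t = 5.0000: CF_t = 23.500000, DF = 0.878831, PV = 20.652537
  t = 5.5000: CF_t = 23.500000, DF = 0.867553, PV = 20.387499
  t = 6.0000: CF_t = 23.500000, DF = 0.856420, PV = 20.125863
  t = 6.5000: CF_t = 23.500000, DF = 0.845429, PV = 19.867585
  t = 7.0000: CF_t = 1023.500000, DF = 0.834580, PV = 854.192221
Price P = sum_t PV_t = 1133.608784

Answer: Price = 1133.6088


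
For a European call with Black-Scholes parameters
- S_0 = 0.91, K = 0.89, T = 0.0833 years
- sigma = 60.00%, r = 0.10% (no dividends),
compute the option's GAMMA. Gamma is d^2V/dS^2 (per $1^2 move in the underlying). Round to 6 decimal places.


Answer: Gamma = 2.473547

Derivation:
d1 = 0.2153972559; d2 = 0.0422268197
phi(d1) = 0.3897941413; exp(-qT) = 1.0000000000; exp(-rT) = 0.9999167035
Gamma = exp(-qT) * phi(d1) / (S * sigma * sqrt(T)) = 1.0000000000 * 0.3897941413 / (0.9100 * 0.6000 * 0.2886173938) = 2.473547


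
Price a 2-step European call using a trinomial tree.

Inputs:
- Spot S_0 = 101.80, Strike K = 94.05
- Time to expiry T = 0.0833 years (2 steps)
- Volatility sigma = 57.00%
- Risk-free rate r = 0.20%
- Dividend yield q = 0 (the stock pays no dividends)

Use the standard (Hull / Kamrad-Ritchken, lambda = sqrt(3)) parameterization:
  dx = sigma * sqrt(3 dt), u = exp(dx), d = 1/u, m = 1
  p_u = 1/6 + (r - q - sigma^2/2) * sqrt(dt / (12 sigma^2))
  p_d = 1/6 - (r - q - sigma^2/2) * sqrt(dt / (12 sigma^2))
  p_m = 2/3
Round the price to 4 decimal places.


dt = T/N = 0.041650; dx = sigma*sqrt(3*dt) = 0.201485
u = exp(dx) = 1.223218; d = 1/u = 0.817516
p_u = 0.150083, p_m = 0.666667, p_d = 0.183250
Discount per step: exp(-r*dt) = 0.999917
Stock lattice S(k, j) with j the centered position index:
  k=0: S(0,+0) = 101.8000
  k=1: S(1,-1) = 83.2231; S(1,+0) = 101.8000; S(1,+1) = 124.5236
  k=2: S(2,-2) = 68.0362; S(2,-1) = 83.2231; S(2,+0) = 101.8000; S(2,+1) = 124.5236; S(2,+2) = 152.3195
Terminal payoffs V(N, j) = max(S_T - K, 0):
  V(2,-2) = 0.000000; V(2,-1) = 0.000000; V(2,+0) = 7.750000; V(2,+1) = 30.473596; V(2,+2) = 58.269510
Backward induction: V(k, j) = exp(-r*dt) * [p_u * V(k+1, j+1) + p_m * V(k+1, j) + p_d * V(k+1, j-1)]
  V(1,-1) = exp(-r*dt) * [p_u*7.750000 + p_m*0.000000 + p_d*0.000000] = 1.163046
  V(1,+0) = exp(-r*dt) * [p_u*30.473596 + p_m*7.750000 + p_d*0.000000] = 9.739423
  V(1,+1) = exp(-r*dt) * [p_u*58.269510 + p_m*30.473596 + p_d*7.750000] = 30.478643
  V(0,+0) = exp(-r*dt) * [p_u*30.478643 + p_m*9.739423 + p_d*1.163046] = 11.279462

Answer: Price = V(0,0) = 11.2795


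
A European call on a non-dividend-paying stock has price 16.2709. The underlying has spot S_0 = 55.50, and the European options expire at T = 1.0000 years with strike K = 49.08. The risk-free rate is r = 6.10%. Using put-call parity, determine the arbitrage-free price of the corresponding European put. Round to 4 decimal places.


Put-call parity: C - P = S_0 * exp(-qT) - K * exp(-rT).
S_0 * exp(-qT) = 55.5000 * 1.00000000 = 55.50000000
K * exp(-rT) = 49.0800 * 0.94082324 = 46.17560461
P = C - S*exp(-qT) + K*exp(-rT)
P = 16.2709 - 55.50000000 + 46.17560461 = 6.9465

Answer: Put price = 6.9465


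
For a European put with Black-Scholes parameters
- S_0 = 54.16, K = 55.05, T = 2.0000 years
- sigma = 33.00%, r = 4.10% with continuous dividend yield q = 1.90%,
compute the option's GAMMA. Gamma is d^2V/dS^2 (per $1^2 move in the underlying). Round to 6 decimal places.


d1 = 0.2927009926; d2 = -0.1739894830
phi(d1) = 0.3822136748; exp(-qT) = 0.9627129409; exp(-rT) = 0.9212719587
Gamma = exp(-qT) * phi(d1) / (S * sigma * sqrt(T)) = 0.9627129409 * 0.3822136748 / (54.1600 * 0.3300 * 1.4142135624) = 0.014558

Answer: Gamma = 0.014558


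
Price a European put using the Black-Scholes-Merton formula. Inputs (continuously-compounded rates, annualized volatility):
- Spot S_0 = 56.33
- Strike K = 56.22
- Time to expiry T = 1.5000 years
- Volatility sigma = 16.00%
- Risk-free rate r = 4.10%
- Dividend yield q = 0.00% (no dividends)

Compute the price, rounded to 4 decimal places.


d1 = (ln(S/K) + (r - q + 0.5*sigma^2) * T) / (sigma * sqrt(T)) = 0.42179544
d2 = d1 - sigma * sqrt(T) = 0.22583626
exp(-rT) = 0.94035295; exp(-qT) = 1.00000000
P = K * exp(-rT) * N(-d2) - S_0 * exp(-qT) * N(-d1)
N(-d1) = 0.33658717; N(-d2) = 0.41066439
P = 56.2200 * 0.94035295 * 0.41066439 - 56.3300 * 1.00000000 * 0.33658717 = 2.7505

Answer: Price = 2.7505


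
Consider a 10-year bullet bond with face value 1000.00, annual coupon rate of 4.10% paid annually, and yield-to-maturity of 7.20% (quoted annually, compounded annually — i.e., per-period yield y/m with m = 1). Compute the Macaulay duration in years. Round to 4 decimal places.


Answer: Macaulay duration = 8.1559 years

Derivation:
Coupon per period c = face * coupon_rate / m = 41.000000
Periods per year m = 1; per-period yield y/m = 0.072000
Number of cashflows N = 10
Cashflows (t years, CF_t, discount factor 1/(1+y/m)^(m*t), PV):
  t = 1.0000: CF_t = 41.000000, DF = 0.932836, PV = 38.246269
  t = 2.0000: CF_t = 41.000000, DF = 0.870183, PV = 35.677489
  t = 3.0000: CF_t = 41.000000, DF = 0.811738, PV = 33.281240
  t = 4.0000: CF_t = 41.000000, DF = 0.757218, PV = 31.045933
  t = 5.0000: CF_t = 41.000000, DF = 0.706360, PV = 28.960758
  t = 6.0000: CF_t = 41.000000, DF = 0.658918, PV = 27.015633
  t = 7.0000: CF_t = 41.000000, DF = 0.614662, PV = 25.201150
  t = 8.0000: CF_t = 41.000000, DF = 0.573379, PV = 23.508535
  t = 9.0000: CF_t = 41.000000, DF = 0.534868, PV = 21.929604
  t = 10.0000: CF_t = 1041.000000, DF = 0.498944, PV = 519.401113
Price P = sum_t PV_t = 784.267725
Macaulay numerator sum_t t * PV_t:
  t * PV_t at t = 1.0000: 38.246269
  t * PV_t at t = 2.0000: 71.354979
  t * PV_t at t = 3.0000: 99.843720
  t * PV_t at t = 4.0000: 124.183732
  t * PV_t at t = 5.0000: 144.803792
  t * PV_t at t = 6.0000: 162.093797
  t * PV_t at t = 7.0000: 176.408050
  t * PV_t at t = 8.0000: 188.068284
  t * PV_t at t = 9.0000: 197.366436
  t * PV_t at t = 10.0000: 5194.011130
Macaulay duration D = (sum_t t * PV_t) / P = 6396.380188 / 784.267725 = 8.155863


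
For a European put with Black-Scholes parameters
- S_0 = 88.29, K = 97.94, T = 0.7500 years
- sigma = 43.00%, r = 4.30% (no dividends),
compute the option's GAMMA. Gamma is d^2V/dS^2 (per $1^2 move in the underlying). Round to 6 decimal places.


Answer: Gamma = 0.012134

Derivation:
d1 = -0.0057485165; d2 = -0.3781394401
phi(d1) = 0.3989356888; exp(-qT) = 1.0000000000; exp(-rT) = 0.9682644857
Gamma = exp(-qT) * phi(d1) / (S * sigma * sqrt(T)) = 1.0000000000 * 0.3989356888 / (88.2900 * 0.4300 * 0.8660254038) = 0.012134


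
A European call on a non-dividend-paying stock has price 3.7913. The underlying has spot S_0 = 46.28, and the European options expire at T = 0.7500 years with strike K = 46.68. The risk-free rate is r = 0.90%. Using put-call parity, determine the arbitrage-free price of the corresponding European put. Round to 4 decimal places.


Put-call parity: C - P = S_0 * exp(-qT) - K * exp(-rT).
S_0 * exp(-qT) = 46.2800 * 1.00000000 = 46.28000000
K * exp(-rT) = 46.6800 * 0.99327273 = 46.36597104
P = C - S*exp(-qT) + K*exp(-rT)
P = 3.7913 - 46.28000000 + 46.36597104 = 3.8773

Answer: Put price = 3.8773


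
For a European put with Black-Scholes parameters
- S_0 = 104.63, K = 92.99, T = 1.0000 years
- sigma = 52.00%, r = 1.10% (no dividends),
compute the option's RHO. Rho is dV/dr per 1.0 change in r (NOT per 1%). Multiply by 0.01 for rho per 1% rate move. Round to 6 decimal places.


d1 = 0.5079583787; d2 = -0.0120416213
phi(d1) = 0.3506560711; exp(-qT) = 1.0000000000; exp(-rT) = 0.9890602788
N(-d2) = 0.5048037958
Rho = -K*T*exp(-rT)*N(-d2) = -92.9900 * 1.0000 * 0.9890602788 * 0.5048037958 = -46.428176

Answer: Rho = -46.428176
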